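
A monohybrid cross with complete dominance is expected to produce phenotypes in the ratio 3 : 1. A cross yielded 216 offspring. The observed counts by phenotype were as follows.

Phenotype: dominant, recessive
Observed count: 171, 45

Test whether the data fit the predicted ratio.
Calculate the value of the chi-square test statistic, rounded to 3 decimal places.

2.000

Ratio total = 4. Expected counts: 216×3/4 = 162, 216×1/4 = 54.
cat            O        E   (O−E)²/E
dominant     171      162     0.5000
recessive     45       54     1.5000
Sum = 2.000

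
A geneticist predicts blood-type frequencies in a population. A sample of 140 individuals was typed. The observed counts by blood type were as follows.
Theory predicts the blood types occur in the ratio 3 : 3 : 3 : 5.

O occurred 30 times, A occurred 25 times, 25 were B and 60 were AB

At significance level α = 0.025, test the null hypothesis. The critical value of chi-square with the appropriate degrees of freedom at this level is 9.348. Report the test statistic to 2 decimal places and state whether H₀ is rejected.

Ratio total = 14. Expected counts: 140×3/14 = 30, 140×3/14 = 30, 140×3/14 = 30, 140×5/14 = 50.
cat         O        E   (O−E)²/E
O          30       30      0.000
A          25       30      0.833
B          25       30      0.833
AB         60       50      2.000
Sum = 3.67
df = 3. Since 3.67 < 9.348, we do not reject H₀.

3.67; do not reject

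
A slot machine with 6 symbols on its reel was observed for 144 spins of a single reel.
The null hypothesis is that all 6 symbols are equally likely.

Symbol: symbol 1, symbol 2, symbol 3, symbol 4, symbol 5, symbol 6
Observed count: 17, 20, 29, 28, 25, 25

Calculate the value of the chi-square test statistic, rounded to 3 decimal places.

Expected count for each of the 6 categories: 144/6 = 24.
cat           O        E   (O−E)²/E
symbol 1     17       24     2.0417
symbol 2     20       24     0.6667
symbol 3     29       24     1.0417
symbol 4     28       24     0.6667
symbol 5     25       24     0.0417
symbol 6     25       24     0.0417
Sum = 4.500

4.500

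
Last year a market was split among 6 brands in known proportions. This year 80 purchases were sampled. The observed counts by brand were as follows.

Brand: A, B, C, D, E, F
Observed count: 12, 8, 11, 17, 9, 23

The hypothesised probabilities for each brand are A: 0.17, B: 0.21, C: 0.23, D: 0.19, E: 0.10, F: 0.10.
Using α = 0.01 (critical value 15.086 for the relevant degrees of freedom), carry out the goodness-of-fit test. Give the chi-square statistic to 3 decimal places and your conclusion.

Expected counts E_i = n·p_i: 80×0.17 = 13.6, 80×0.21 = 16.8, 80×0.23 = 18.4, 80×0.19 = 15.2, 80×0.10 = 8, 80×0.10 = 8.
χ² = (12−13.6)²/13.6 + (8−16.8)²/16.8 + (11−18.4)²/18.4 + (17−15.2)²/15.2 + (9−8)²/8 + (23−8)²/8
   = 0.1882 + 4.6095 + 2.9761 + 0.2132 + 0.1250 + 28.1250
Sum = 36.237
df = 5. Since 36.237 > 15.086, we reject H₀.

36.237; reject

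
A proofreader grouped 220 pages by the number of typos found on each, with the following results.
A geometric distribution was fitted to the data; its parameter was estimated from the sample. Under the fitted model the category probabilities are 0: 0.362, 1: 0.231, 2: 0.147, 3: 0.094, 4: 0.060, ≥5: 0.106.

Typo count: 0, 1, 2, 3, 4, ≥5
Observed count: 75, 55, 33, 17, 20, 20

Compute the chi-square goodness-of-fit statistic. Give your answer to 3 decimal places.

5.258

Expected counts E_i = n·p_i: 220×0.362 = 79.64, 220×0.231 = 50.82, 220×0.147 = 32.34, 220×0.094 = 20.68, 220×0.060 = 13.2, 220×0.106 = 23.32.
cat         O        E   (O−E)²/E
0          75    79.64     0.2703
1          55    50.82     0.3438
2          33    32.34     0.0135
3          17    20.68     0.6549
4          20     13.2     3.5030
≥5         20    23.32     0.4727
Sum = 5.258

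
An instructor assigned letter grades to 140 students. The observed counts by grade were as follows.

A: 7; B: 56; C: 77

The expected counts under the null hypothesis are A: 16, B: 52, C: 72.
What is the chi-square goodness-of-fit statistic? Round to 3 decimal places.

5.717

χ² = (7−16)²/16 + (56−52)²/52 + (77−72)²/72
   = 5.0625 + 0.3077 + 0.3472
Sum = 5.717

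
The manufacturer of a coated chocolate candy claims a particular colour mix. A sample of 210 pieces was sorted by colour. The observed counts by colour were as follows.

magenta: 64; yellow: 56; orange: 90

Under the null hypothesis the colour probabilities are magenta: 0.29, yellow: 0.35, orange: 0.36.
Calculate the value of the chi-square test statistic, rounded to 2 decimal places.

Expected counts E_i = n·p_i: 210×0.29 = 60.9, 210×0.35 = 73.5, 210×0.36 = 75.6.
cat          O        E   (O−E)²/E
magenta     64     60.9      0.158
yellow      56     73.5      4.167
orange      90     75.6      2.743
Sum = 7.07

7.07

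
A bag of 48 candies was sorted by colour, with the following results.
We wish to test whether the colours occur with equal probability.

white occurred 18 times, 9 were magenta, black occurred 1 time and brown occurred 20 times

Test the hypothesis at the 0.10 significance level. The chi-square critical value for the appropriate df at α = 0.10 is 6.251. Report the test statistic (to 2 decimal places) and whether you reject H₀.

Expected count for each of the 4 categories: 48/4 = 12.
χ² = (18−12)²/12 + (9−12)²/12 + (1−12)²/12 + (20−12)²/12
   = 3.000 + 0.750 + 10.083 + 5.333
Sum = 19.17
df = 3. Since 19.17 > 6.251, we reject H₀.

19.17; reject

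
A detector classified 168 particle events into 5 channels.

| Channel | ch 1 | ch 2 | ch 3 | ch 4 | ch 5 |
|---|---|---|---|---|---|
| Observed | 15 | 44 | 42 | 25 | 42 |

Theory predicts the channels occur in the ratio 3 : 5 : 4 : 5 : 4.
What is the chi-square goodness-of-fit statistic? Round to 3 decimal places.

15.650

Ratio total = 21. Expected counts: 168×3/21 = 24, 168×5/21 = 40, 168×4/21 = 32, 168×5/21 = 40, 168×4/21 = 32.
ch 1: (15 − 24)²/24 = 81/24 = 3.3750
ch 2: (44 − 40)²/40 = 16/40 = 0.4000
ch 3: (42 − 32)²/32 = 100/32 = 3.1250
ch 4: (25 − 40)²/40 = 225/40 = 5.6250
ch 5: (42 − 32)²/32 = 100/32 = 3.1250
Sum = 15.650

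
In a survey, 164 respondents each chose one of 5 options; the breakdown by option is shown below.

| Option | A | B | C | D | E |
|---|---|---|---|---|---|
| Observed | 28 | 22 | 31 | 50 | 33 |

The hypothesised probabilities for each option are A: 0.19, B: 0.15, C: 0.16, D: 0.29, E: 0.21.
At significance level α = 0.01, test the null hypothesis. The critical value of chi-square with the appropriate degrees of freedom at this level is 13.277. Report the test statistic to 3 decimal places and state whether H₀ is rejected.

1.644; do not reject

Expected counts E_i = n·p_i: 164×0.19 = 31.16, 164×0.15 = 24.6, 164×0.16 = 26.24, 164×0.29 = 47.56, 164×0.21 = 34.44.
χ² = (28−31.16)²/31.16 + (22−24.6)²/24.6 + (31−26.24)²/26.24 + (50−47.56)²/47.56 + (33−34.44)²/34.44
   = 0.3205 + 0.2748 + 0.8635 + 0.1252 + 0.0602
Sum = 1.644
df = 4. Since 1.644 < 13.277, we do not reject H₀.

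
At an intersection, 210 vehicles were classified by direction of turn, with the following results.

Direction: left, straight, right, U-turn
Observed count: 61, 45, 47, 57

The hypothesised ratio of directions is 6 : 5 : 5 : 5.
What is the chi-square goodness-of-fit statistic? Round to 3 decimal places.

1.677

Ratio total = 21. Expected counts: 210×6/21 = 60, 210×5/21 = 50, 210×5/21 = 50, 210×5/21 = 50.
χ² = (61−60)²/60 + (45−50)²/50 + (47−50)²/50 + (57−50)²/50
   = 0.0167 + 0.5000 + 0.1800 + 0.9800
Sum = 1.677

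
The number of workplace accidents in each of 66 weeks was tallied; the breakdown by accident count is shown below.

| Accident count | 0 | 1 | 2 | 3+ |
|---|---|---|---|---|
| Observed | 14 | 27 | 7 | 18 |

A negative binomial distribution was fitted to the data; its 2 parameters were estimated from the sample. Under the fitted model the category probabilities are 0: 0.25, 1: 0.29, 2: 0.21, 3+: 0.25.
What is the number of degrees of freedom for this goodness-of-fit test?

1

There are k = 4 categories and 2 parameters estimated from the data, so df = 4 − 1 − 2 = 1.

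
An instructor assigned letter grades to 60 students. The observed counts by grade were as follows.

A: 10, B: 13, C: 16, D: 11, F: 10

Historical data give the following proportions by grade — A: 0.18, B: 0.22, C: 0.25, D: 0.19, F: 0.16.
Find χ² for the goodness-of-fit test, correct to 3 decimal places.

0.160

Expected counts E_i = n·p_i: 60×0.18 = 10.8, 60×0.22 = 13.2, 60×0.25 = 15, 60×0.19 = 11.4, 60×0.16 = 9.6.
cat         O        E   (O−E)²/E
A          10     10.8     0.0593
B          13     13.2     0.0030
C          16       15     0.0667
D          11     11.4     0.0140
F          10      9.6     0.0167
Sum = 0.160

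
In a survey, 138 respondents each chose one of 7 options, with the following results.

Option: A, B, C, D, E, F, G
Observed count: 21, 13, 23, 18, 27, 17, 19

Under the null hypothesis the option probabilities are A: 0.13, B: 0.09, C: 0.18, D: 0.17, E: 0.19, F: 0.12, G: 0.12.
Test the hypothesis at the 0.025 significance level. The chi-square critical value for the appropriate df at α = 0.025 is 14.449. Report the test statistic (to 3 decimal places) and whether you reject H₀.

Expected counts E_i = n·p_i: 138×0.13 = 17.94, 138×0.09 = 12.42, 138×0.18 = 24.84, 138×0.17 = 23.46, 138×0.19 = 26.22, 138×0.12 = 16.56, 138×0.12 = 16.56.
cat         O        E   (O−E)²/E
A          21    17.94     0.5219
B          13    12.42     0.0271
C          23    24.84     0.1363
D          18    23.46     1.2707
E          27    26.22     0.0232
F          17    16.56     0.0117
G          19    16.56     0.3595
Sum = 2.350
df = 6. Since 2.350 < 14.449, we do not reject H₀.

2.350; do not reject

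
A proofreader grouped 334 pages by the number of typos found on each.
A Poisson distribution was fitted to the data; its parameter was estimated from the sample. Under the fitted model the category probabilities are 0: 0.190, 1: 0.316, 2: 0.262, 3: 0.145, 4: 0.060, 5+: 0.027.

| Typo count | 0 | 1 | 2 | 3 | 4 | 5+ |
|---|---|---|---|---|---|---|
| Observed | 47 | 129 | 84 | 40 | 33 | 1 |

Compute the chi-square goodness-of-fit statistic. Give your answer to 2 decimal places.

Expected counts E_i = n·p_i: 334×0.190 = 63.46, 334×0.316 = 105.544, 334×0.262 = 87.508, 334×0.145 = 48.43, 334×0.060 = 20.04, 334×0.027 = 9.018.
χ² = (47−63.46)²/63.46 + (129−105.544)²/105.544 + (84−87.508)²/87.508 + (40−48.43)²/48.43 + (33−20.04)²/20.04 + (1−9.018)²/9.018
   = 4.269 + 5.213 + 0.141 + 1.467 + 8.381 + 7.129
Sum = 26.60

26.60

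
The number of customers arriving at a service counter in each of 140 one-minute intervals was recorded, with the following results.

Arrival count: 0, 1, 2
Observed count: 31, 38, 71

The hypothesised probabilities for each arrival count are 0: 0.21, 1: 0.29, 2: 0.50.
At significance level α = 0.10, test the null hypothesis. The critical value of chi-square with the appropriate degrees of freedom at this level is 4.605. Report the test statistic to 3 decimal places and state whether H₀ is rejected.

Expected counts E_i = n·p_i: 140×0.21 = 29.4, 140×0.29 = 40.6, 140×0.50 = 70.
0: (31 − 29.4)²/29.4 = 2.56/29.4 = 0.0871
1: (38 − 40.6)²/40.6 = 6.76/40.6 = 0.1665
2: (71 − 70)²/70 = 1/70 = 0.0143
Sum = 0.268
df = 2. Since 0.268 < 4.605, we do not reject H₀.

0.268; do not reject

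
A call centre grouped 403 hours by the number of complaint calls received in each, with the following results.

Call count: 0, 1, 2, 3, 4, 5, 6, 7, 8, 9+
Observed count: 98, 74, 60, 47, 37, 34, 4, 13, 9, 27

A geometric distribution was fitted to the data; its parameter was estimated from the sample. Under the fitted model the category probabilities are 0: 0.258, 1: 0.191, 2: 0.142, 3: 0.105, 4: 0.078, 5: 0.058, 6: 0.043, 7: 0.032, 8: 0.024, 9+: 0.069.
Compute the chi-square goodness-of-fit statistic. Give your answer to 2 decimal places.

17.25

Expected counts E_i = n·p_i: 403×0.258 = 103.974, 403×0.191 = 76.973, 403×0.142 = 57.226, 403×0.105 = 42.315, 403×0.078 = 31.434, 403×0.058 = 23.374, 403×0.043 = 17.329, 403×0.032 = 12.896, 403×0.024 = 9.672, 403×0.069 = 27.807.
cat         O        E   (O−E)²/E
0          98  103.974      0.343
1          74   76.973      0.115
2          60   57.226      0.134
3          47   42.315      0.519
4          37   31.434      0.986
5          34   23.374      4.831
6           4   17.329     10.252
7          13   12.896      0.001
8           9    9.672      0.047
9+         27   27.807      0.023
Sum = 17.25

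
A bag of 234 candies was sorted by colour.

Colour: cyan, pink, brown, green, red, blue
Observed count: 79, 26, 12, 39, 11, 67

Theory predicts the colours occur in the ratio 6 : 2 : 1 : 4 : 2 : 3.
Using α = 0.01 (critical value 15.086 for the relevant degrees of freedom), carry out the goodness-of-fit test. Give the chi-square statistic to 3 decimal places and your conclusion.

Ratio total = 18. Expected counts: 234×6/18 = 78, 234×2/18 = 26, 234×1/18 = 13, 234×4/18 = 52, 234×2/18 = 26, 234×3/18 = 39.
cyan: (79 − 78)²/78 = 1/78 = 0.0128
pink: (26 − 26)²/26 = 0/26 = 0.0000
brown: (12 − 13)²/13 = 1/13 = 0.0769
green: (39 − 52)²/52 = 169/52 = 3.2500
red: (11 − 26)²/26 = 225/26 = 8.6538
blue: (67 − 39)²/39 = 784/39 = 20.1026
Sum = 32.096
df = 5. Since 32.096 > 15.086, we reject H₀.

32.096; reject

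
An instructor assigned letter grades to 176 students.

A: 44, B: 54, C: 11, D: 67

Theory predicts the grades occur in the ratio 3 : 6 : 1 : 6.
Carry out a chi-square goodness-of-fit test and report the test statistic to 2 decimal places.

Ratio total = 16. Expected counts: 176×3/16 = 33, 176×6/16 = 66, 176×1/16 = 11, 176×6/16 = 66.
χ² = (44−33)²/33 + (54−66)²/66 + (11−11)²/11 + (67−66)²/66
   = 3.667 + 2.182 + 0.000 + 0.015
Sum = 5.86

5.86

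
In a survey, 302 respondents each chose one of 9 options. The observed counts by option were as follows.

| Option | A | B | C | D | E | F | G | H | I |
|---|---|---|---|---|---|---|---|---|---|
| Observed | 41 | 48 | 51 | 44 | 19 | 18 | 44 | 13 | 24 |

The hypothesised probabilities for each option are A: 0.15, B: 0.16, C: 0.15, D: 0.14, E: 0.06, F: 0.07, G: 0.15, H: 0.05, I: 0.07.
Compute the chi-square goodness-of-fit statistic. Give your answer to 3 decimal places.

2.423

Expected counts E_i = n·p_i: 302×0.15 = 45.3, 302×0.16 = 48.32, 302×0.15 = 45.3, 302×0.14 = 42.28, 302×0.06 = 18.12, 302×0.07 = 21.14, 302×0.15 = 45.3, 302×0.05 = 15.1, 302×0.07 = 21.14.
χ² = (41−45.3)²/45.3 + (48−48.32)²/48.32 + (51−45.3)²/45.3 + (44−42.28)²/42.28 + (19−18.12)²/18.12 + (18−21.14)²/21.14 + (44−45.3)²/45.3 + (13−15.1)²/15.1 + (24−21.14)²/21.14
   = 0.4082 + 0.0021 + 0.7172 + 0.0700 + 0.0427 + 0.4664 + 0.0373 + 0.2921 + 0.3869
Sum = 2.423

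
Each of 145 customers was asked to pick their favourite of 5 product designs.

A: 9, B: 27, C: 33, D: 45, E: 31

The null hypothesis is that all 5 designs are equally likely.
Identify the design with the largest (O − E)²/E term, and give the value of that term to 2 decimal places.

Expected count for each of the 5 categories: 145/5 = 29.
cat         O        E   (O−E)²/E
A           9       29     13.793
B          27       29      0.138
C          33       29      0.552
D          45       29      8.828
E          31       29      0.138
The largest term is for A: 13.79.

A, 13.79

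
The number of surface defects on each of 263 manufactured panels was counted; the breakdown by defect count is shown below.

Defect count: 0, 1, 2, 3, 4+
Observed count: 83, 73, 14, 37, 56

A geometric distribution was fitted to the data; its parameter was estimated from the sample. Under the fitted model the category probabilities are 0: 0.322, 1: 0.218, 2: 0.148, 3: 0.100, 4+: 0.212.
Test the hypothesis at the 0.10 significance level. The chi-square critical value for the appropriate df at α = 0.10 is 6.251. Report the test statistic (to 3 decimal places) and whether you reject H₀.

24.628; reject

Expected counts E_i = n·p_i: 263×0.322 = 84.686, 263×0.218 = 57.334, 263×0.148 = 38.924, 263×0.100 = 26.3, 263×0.212 = 55.756.
0: (83 − 84.686)²/84.686 = 2.842596/84.686 = 0.0336
1: (73 − 57.334)²/57.334 = 245.423556/57.334 = 4.2806
2: (14 − 38.924)²/38.924 = 621.205776/38.924 = 15.9595
3: (37 − 26.3)²/26.3 = 114.49/26.3 = 4.3532
4+: (56 − 55.756)²/55.756 = 0.059536/55.756 = 0.0011
Sum = 24.628
df = 3. Since 24.628 > 6.251, we reject H₀.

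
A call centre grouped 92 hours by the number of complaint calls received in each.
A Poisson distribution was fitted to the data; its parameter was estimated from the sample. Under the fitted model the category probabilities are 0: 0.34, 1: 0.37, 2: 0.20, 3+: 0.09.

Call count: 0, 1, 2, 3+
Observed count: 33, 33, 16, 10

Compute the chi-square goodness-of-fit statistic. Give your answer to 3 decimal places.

Expected counts E_i = n·p_i: 92×0.34 = 31.28, 92×0.37 = 34.04, 92×0.20 = 18.4, 92×0.09 = 8.28.
cat         O        E   (O−E)²/E
0          33    31.28     0.0946
1          33    34.04     0.0318
2          16     18.4     0.3130
3+         10     8.28     0.3573
Sum = 0.797

0.797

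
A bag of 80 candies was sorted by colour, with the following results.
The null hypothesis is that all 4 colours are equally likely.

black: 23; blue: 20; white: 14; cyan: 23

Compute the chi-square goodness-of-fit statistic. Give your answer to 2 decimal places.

2.70

Under H₀ each category has probability 1/4, so each expected count is 80/4 = 20.
χ² = (23−20)²/20 + (20−20)²/20 + (14−20)²/20 + (23−20)²/20
   = 0.450 + 0.000 + 1.800 + 0.450
Sum = 2.70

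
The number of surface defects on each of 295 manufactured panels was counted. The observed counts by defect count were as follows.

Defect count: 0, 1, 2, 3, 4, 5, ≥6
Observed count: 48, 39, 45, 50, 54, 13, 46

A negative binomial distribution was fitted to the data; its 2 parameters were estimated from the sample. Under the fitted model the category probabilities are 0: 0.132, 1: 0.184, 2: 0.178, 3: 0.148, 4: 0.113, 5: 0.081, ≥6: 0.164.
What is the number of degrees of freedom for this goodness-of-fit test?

There are k = 7 categories and 2 parameters estimated from the data, so df = 7 − 1 − 2 = 4.

4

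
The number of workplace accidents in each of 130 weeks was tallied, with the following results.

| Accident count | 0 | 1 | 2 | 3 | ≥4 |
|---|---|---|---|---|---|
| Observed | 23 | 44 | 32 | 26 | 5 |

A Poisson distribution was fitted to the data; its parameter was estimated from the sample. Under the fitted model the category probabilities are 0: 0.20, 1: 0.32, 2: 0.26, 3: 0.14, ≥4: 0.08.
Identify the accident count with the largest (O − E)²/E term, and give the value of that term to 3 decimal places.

3, 3.343

Expected counts E_i = n·p_i: 130×0.20 = 26, 130×0.32 = 41.6, 130×0.26 = 33.8, 130×0.14 = 18.2, 130×0.08 = 10.4.
χ² = (23−26)²/26 + (44−41.6)²/41.6 + (32−33.8)²/33.8 + (26−18.2)²/18.2 + (5−10.4)²/10.4
   = 0.3462 + 0.1385 + 0.0959 + 3.3429 + 2.8038
The largest term is for 3: 3.343.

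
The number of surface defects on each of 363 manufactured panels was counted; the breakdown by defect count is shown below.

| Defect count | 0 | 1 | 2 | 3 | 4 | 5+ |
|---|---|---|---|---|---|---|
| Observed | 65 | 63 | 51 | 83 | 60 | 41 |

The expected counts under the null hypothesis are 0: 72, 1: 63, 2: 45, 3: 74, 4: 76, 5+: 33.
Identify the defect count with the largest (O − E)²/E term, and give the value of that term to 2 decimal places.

4, 3.37

0: (65 − 72)²/72 = 49/72 = 0.681
1: (63 − 63)²/63 = 0/63 = 0.000
2: (51 − 45)²/45 = 36/45 = 0.800
3: (83 − 74)²/74 = 81/74 = 1.095
4: (60 − 76)²/76 = 256/76 = 3.368
5+: (41 − 33)²/33 = 64/33 = 1.939
The largest term is for 4: 3.37.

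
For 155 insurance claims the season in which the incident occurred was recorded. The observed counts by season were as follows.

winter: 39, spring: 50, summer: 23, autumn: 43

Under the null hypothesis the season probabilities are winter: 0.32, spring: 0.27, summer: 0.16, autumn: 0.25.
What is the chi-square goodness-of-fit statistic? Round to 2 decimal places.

4.45

Expected counts E_i = n·p_i: 155×0.32 = 49.6, 155×0.27 = 41.85, 155×0.16 = 24.8, 155×0.25 = 38.75.
winter: (39 − 49.6)²/49.6 = 112.36/49.6 = 2.265
spring: (50 − 41.85)²/41.85 = 66.4225/41.85 = 1.587
summer: (23 − 24.8)²/24.8 = 3.24/24.8 = 0.131
autumn: (43 − 38.75)²/38.75 = 18.0625/38.75 = 0.466
Sum = 4.45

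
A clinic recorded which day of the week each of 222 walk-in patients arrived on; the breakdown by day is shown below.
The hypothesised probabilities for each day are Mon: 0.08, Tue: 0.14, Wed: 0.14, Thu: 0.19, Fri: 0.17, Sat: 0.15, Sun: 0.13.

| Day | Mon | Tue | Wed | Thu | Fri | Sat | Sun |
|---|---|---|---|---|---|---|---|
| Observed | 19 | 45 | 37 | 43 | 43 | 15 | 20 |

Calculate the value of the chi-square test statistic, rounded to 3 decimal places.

Expected counts E_i = n·p_i: 222×0.08 = 17.76, 222×0.14 = 31.08, 222×0.14 = 31.08, 222×0.19 = 42.18, 222×0.17 = 37.74, 222×0.15 = 33.3, 222×0.13 = 28.86.
cat         O        E   (O−E)²/E
Mon        19    17.76     0.0866
Tue        45    31.08     6.2344
Wed        37    31.08     1.1276
Thu        43    42.18     0.0159
Fri        43    37.74     0.7331
Sat        15     33.3    10.0568
Sun        20    28.86     2.7200
Sum = 20.974

20.974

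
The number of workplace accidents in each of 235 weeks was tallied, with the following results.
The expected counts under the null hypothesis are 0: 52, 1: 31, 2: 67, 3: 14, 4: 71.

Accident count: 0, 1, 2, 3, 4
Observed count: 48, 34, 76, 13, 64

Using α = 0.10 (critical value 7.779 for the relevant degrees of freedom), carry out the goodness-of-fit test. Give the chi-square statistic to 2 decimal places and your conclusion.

2.57; do not reject

χ² = (48−52)²/52 + (34−31)²/31 + (76−67)²/67 + (13−14)²/14 + (64−71)²/71
   = 0.308 + 0.290 + 1.209 + 0.071 + 0.690
Sum = 2.57
df = 4. Since 2.57 < 7.779, we do not reject H₀.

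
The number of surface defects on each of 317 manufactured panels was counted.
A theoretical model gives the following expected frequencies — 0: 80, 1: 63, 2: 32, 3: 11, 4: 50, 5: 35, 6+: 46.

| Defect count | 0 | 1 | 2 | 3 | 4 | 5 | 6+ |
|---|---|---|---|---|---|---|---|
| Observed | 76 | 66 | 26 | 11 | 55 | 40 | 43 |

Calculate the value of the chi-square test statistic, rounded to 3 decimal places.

2.878

0: (76 − 80)²/80 = 16/80 = 0.2000
1: (66 − 63)²/63 = 9/63 = 0.1429
2: (26 − 32)²/32 = 36/32 = 1.1250
3: (11 − 11)²/11 = 0/11 = 0.0000
4: (55 − 50)²/50 = 25/50 = 0.5000
5: (40 − 35)²/35 = 25/35 = 0.7143
6+: (43 − 46)²/46 = 9/46 = 0.1957
Sum = 2.878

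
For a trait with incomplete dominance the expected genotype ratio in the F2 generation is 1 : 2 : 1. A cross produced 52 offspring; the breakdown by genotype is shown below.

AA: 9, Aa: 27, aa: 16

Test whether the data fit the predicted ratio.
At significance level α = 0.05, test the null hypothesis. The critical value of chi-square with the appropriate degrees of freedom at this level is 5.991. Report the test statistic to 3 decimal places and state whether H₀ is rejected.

1.962; do not reject

Ratio total = 4. Expected counts: 52×1/4 = 13, 52×2/4 = 26, 52×1/4 = 13.
AA: (9 − 13)²/13 = 16/13 = 1.2308
Aa: (27 − 26)²/26 = 1/26 = 0.0385
aa: (16 − 13)²/13 = 9/13 = 0.6923
Sum = 1.962
df = 2. Since 1.962 < 5.991, we do not reject H₀.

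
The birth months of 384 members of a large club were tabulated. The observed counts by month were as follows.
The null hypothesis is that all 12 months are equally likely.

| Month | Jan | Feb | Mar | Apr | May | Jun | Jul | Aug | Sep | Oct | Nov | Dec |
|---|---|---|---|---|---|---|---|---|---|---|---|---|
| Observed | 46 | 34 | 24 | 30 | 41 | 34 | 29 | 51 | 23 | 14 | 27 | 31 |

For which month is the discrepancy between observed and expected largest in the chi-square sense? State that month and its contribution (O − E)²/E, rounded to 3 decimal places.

Aug, 11.281

Expected count for each of the 12 categories: 384/12 = 32.
Jan: (46 − 32)²/32 = 196/32 = 6.1250
Feb: (34 − 32)²/32 = 4/32 = 0.1250
Mar: (24 − 32)²/32 = 64/32 = 2.0000
Apr: (30 − 32)²/32 = 4/32 = 0.1250
May: (41 − 32)²/32 = 81/32 = 2.5313
Jun: (34 − 32)²/32 = 4/32 = 0.1250
Jul: (29 − 32)²/32 = 9/32 = 0.2813
Aug: (51 − 32)²/32 = 361/32 = 11.2813
Sep: (23 − 32)²/32 = 81/32 = 2.5313
Oct: (14 − 32)²/32 = 324/32 = 10.1250
Nov: (27 − 32)²/32 = 25/32 = 0.7813
Dec: (31 − 32)²/32 = 1/32 = 0.0313
The largest term is for Aug: 11.281.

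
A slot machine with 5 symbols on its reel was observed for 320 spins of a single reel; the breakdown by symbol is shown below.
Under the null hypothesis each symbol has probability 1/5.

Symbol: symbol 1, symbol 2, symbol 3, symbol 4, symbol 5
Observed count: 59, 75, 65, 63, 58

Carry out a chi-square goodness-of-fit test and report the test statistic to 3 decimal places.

2.875

Expected count for each of the 5 categories: 320/5 = 64.
symbol 1: (59 − 64)²/64 = 25/64 = 0.3906
symbol 2: (75 − 64)²/64 = 121/64 = 1.8906
symbol 3: (65 − 64)²/64 = 1/64 = 0.0156
symbol 4: (63 − 64)²/64 = 1/64 = 0.0156
symbol 5: (58 − 64)²/64 = 36/64 = 0.5625
Sum = 2.875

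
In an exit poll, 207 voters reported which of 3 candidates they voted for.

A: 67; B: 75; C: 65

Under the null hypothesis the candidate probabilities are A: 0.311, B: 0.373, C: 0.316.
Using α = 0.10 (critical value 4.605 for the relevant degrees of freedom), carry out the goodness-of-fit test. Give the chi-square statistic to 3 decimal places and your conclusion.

0.173; do not reject

Expected counts E_i = n·p_i: 207×0.311 = 64.377, 207×0.373 = 77.211, 207×0.316 = 65.412.
A: (67 − 64.377)²/64.377 = 6.880129/64.377 = 0.1069
B: (75 − 77.211)²/77.211 = 4.888521/77.211 = 0.0633
C: (65 − 65.412)²/65.412 = 0.169744/65.412 = 0.0026
Sum = 0.173
df = 2. Since 0.173 < 4.605, we do not reject H₀.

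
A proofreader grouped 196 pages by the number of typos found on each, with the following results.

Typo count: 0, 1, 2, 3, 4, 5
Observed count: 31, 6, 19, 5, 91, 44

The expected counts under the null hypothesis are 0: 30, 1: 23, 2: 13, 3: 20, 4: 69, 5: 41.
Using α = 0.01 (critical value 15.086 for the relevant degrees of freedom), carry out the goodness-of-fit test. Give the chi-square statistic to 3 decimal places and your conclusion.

0: (31 − 30)²/30 = 1/30 = 0.0333
1: (6 − 23)²/23 = 289/23 = 12.5652
2: (19 − 13)²/13 = 36/13 = 2.7692
3: (5 − 20)²/20 = 225/20 = 11.2500
4: (91 − 69)²/69 = 484/69 = 7.0145
5: (44 − 41)²/41 = 9/41 = 0.2195
Sum = 33.852
df = 5. Since 33.852 > 15.086, we reject H₀.

33.852; reject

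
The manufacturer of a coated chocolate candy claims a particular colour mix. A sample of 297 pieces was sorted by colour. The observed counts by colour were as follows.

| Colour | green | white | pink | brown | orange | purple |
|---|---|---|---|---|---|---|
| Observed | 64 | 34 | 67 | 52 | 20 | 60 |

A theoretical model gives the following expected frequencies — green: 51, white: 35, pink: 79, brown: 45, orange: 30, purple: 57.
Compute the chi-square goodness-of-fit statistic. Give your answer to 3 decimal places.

9.745

green: (64 − 51)²/51 = 169/51 = 3.3137
white: (34 − 35)²/35 = 1/35 = 0.0286
pink: (67 − 79)²/79 = 144/79 = 1.8228
brown: (52 − 45)²/45 = 49/45 = 1.0889
orange: (20 − 30)²/30 = 100/30 = 3.3333
purple: (60 − 57)²/57 = 9/57 = 0.1579
Sum = 9.745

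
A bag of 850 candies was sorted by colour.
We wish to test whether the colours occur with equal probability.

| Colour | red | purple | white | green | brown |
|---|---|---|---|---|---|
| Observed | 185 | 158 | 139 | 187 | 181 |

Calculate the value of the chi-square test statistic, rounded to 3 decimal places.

10.235

Expected count for each of the 5 categories: 850/5 = 170.
red: (185 − 170)²/170 = 225/170 = 1.3235
purple: (158 − 170)²/170 = 144/170 = 0.8471
white: (139 − 170)²/170 = 961/170 = 5.6529
green: (187 − 170)²/170 = 289/170 = 1.7000
brown: (181 − 170)²/170 = 121/170 = 0.7118
Sum = 10.235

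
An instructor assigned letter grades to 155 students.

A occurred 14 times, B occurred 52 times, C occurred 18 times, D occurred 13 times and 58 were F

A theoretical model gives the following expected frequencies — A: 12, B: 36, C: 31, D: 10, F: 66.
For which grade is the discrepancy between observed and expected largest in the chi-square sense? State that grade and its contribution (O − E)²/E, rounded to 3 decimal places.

B, 7.111

cat         O        E   (O−E)²/E
A          14       12     0.3333
B          52       36     7.1111
C          18       31     5.4516
D          13       10     0.9000
F          58       66     0.9697
The largest term is for B: 7.111.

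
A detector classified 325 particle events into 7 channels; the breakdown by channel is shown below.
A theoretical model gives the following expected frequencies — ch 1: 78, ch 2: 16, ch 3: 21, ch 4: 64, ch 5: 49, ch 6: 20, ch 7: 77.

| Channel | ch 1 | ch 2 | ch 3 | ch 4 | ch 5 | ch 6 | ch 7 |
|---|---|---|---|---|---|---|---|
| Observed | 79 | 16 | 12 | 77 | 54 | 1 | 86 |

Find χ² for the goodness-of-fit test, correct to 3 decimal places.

χ² = (79−78)²/78 + (16−16)²/16 + (12−21)²/21 + (77−64)²/64 + (54−49)²/49 + (1−20)²/20 + (86−77)²/77
   = 0.0128 + 0.0000 + 3.8571 + 2.6406 + 0.5102 + 18.0500 + 1.0519
Sum = 26.123

26.123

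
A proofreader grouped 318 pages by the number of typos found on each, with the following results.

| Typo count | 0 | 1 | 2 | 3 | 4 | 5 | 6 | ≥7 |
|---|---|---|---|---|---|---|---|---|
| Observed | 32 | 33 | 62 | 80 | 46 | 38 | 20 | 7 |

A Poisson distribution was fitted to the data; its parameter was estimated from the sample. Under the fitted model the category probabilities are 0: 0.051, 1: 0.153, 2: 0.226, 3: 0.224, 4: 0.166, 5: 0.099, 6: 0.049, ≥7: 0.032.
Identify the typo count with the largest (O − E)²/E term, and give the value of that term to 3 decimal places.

0, 15.358

Expected counts E_i = n·p_i: 318×0.051 = 16.218, 318×0.153 = 48.654, 318×0.226 = 71.868, 318×0.224 = 71.232, 318×0.166 = 52.788, 318×0.099 = 31.482, 318×0.049 = 15.582, 318×0.032 = 10.176.
cat         O        E   (O−E)²/E
0          32   16.218    15.3577
1          33   48.654     5.0365
2          62   71.868     1.3549
3          80   71.232     1.0793
4          46   52.788     0.8729
5          38   31.482     1.3495
6          20   15.582     1.2526
≥7          7   10.176     0.9913
The largest term is for 0: 15.358.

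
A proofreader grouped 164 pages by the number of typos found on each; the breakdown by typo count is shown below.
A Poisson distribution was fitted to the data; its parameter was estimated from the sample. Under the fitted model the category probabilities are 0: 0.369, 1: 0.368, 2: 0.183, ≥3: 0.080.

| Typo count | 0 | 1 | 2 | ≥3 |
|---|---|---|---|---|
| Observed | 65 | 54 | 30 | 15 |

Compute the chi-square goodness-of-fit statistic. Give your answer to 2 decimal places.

1.27

Expected counts E_i = n·p_i: 164×0.369 = 60.516, 164×0.368 = 60.352, 164×0.183 = 30.012, 164×0.080 = 13.12.
χ² = (65−60.516)²/60.516 + (54−60.352)²/60.352 + (30−30.012)²/30.012 + (15−13.12)²/13.12
   = 0.332 + 0.669 + 0.000 + 0.269
Sum = 1.27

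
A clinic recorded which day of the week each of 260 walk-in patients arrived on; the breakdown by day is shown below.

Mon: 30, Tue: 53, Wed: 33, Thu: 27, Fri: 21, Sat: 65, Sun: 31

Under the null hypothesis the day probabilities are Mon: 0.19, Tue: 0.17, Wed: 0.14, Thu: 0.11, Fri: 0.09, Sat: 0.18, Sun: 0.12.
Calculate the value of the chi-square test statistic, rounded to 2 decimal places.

Expected counts E_i = n·p_i: 260×0.19 = 49.4, 260×0.17 = 44.2, 260×0.14 = 36.4, 260×0.11 = 28.6, 260×0.09 = 23.4, 260×0.18 = 46.8, 260×0.12 = 31.2.
Mon: (30 − 49.4)²/49.4 = 376.36/49.4 = 7.619
Tue: (53 − 44.2)²/44.2 = 77.44/44.2 = 1.752
Wed: (33 − 36.4)²/36.4 = 11.56/36.4 = 0.318
Thu: (27 − 28.6)²/28.6 = 2.56/28.6 = 0.090
Fri: (21 − 23.4)²/23.4 = 5.76/23.4 = 0.246
Sat: (65 − 46.8)²/46.8 = 331.24/46.8 = 7.078
Sun: (31 − 31.2)²/31.2 = 0.04/31.2 = 0.001
Sum = 17.10

17.10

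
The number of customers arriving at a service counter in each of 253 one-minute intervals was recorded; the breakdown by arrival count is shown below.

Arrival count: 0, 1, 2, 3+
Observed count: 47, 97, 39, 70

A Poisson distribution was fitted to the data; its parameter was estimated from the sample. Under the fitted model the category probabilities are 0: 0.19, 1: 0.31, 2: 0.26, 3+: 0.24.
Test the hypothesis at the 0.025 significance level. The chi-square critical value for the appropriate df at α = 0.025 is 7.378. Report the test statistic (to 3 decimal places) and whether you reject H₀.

16.741; reject

Expected counts E_i = n·p_i: 253×0.19 = 48.07, 253×0.31 = 78.43, 253×0.26 = 65.78, 253×0.24 = 60.72.
cat         O        E   (O−E)²/E
0          47    48.07     0.0238
1          97    78.43     4.3968
2          39    65.78    10.9025
3+         70    60.72     1.4183
Sum = 16.741
df = 2. Since 16.741 > 7.378, we reject H₀.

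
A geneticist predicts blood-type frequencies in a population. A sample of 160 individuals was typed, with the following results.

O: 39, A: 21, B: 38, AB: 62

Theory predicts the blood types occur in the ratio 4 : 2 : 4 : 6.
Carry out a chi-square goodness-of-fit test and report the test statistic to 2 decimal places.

Ratio total = 16. Expected counts: 160×4/16 = 40, 160×2/16 = 20, 160×4/16 = 40, 160×6/16 = 60.
χ² = (39−40)²/40 + (21−20)²/20 + (38−40)²/40 + (62−60)²/60
   = 0.025 + 0.050 + 0.100 + 0.067
Sum = 0.24

0.24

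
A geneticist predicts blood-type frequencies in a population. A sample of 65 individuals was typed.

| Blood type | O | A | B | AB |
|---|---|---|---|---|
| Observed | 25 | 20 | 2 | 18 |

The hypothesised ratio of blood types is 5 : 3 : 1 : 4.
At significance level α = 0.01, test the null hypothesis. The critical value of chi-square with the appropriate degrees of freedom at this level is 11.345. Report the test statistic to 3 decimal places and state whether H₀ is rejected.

Ratio total = 13. Expected counts: 65×5/13 = 25, 65×3/13 = 15, 65×1/13 = 5, 65×4/13 = 20.
cat         O        E   (O−E)²/E
O          25       25     0.0000
A          20       15     1.6667
B           2        5     1.8000
AB         18       20     0.2000
Sum = 3.667
df = 3. Since 3.667 < 11.345, we do not reject H₀.

3.667; do not reject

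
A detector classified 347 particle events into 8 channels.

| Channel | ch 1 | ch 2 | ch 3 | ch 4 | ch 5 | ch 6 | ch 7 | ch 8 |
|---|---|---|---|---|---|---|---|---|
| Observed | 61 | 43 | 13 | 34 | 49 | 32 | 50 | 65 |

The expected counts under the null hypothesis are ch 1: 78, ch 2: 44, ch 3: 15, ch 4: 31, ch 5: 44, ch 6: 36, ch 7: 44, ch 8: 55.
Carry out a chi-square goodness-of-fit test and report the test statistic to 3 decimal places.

7.934

ch 1: (61 − 78)²/78 = 289/78 = 3.7051
ch 2: (43 − 44)²/44 = 1/44 = 0.0227
ch 3: (13 − 15)²/15 = 4/15 = 0.2667
ch 4: (34 − 31)²/31 = 9/31 = 0.2903
ch 5: (49 − 44)²/44 = 25/44 = 0.5682
ch 6: (32 − 36)²/36 = 16/36 = 0.4444
ch 7: (50 − 44)²/44 = 36/44 = 0.8182
ch 8: (65 − 55)²/55 = 100/55 = 1.8182
Sum = 7.934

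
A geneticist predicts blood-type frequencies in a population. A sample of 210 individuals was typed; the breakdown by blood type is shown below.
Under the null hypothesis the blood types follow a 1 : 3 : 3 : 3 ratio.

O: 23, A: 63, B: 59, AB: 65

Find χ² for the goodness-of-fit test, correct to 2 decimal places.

Ratio total = 10. Expected counts: 210×1/10 = 21, 210×3/10 = 63, 210×3/10 = 63, 210×3/10 = 63.
χ² = (23−21)²/21 + (63−63)²/63 + (59−63)²/63 + (65−63)²/63
   = 0.190 + 0.000 + 0.254 + 0.063
Sum = 0.51

0.51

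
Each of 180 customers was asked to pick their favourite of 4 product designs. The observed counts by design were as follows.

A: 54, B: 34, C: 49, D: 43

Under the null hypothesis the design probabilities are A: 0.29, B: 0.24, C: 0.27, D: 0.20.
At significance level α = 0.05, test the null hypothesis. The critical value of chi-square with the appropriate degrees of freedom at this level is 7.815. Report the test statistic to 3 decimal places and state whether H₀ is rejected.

Expected counts E_i = n·p_i: 180×0.29 = 52.2, 180×0.24 = 43.2, 180×0.27 = 48.6, 180×0.20 = 36.
A: (54 − 52.2)²/52.2 = 3.24/52.2 = 0.0621
B: (34 − 43.2)²/43.2 = 84.64/43.2 = 1.9593
C: (49 − 48.6)²/48.6 = 0.16/48.6 = 0.0033
D: (43 − 36)²/36 = 49/36 = 1.3611
Sum = 3.386
df = 3. Since 3.386 < 7.815, we do not reject H₀.

3.386; do not reject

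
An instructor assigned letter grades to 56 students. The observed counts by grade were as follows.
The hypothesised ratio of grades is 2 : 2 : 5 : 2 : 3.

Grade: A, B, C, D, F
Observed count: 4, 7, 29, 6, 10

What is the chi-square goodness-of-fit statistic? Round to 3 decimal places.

Ratio total = 14. Expected counts: 56×2/14 = 8, 56×2/14 = 8, 56×5/14 = 20, 56×2/14 = 8, 56×3/14 = 12.
χ² = (4−8)²/8 + (7−8)²/8 + (29−20)²/20 + (6−8)²/8 + (10−12)²/12
   = 2.0000 + 0.1250 + 4.0500 + 0.5000 + 0.3333
Sum = 7.008

7.008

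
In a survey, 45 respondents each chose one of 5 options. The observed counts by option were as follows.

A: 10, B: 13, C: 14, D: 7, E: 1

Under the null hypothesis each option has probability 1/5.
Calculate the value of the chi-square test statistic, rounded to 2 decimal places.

Under H₀ each category has probability 1/5, so each expected count is 45/5 = 9.
χ² = (10−9)²/9 + (13−9)²/9 + (14−9)²/9 + (7−9)²/9 + (1−9)²/9
   = 0.111 + 1.778 + 2.778 + 0.444 + 7.111
Sum = 12.22

12.22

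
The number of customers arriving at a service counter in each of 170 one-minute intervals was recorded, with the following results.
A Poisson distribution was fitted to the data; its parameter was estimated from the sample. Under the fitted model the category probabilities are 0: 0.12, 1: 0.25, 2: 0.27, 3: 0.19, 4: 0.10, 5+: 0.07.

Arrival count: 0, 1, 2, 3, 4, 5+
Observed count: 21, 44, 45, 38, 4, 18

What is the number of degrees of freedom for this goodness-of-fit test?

There are k = 6 categories and 1 parameter estimated from the data, so df = 6 − 1 − 1 = 4.

4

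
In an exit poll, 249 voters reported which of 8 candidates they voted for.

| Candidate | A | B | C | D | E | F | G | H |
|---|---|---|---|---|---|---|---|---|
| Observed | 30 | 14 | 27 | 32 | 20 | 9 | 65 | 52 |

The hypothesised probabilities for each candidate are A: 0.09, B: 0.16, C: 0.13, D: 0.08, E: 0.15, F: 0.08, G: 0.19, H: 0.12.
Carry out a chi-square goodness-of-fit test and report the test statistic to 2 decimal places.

Expected counts E_i = n·p_i: 249×0.09 = 22.41, 249×0.16 = 39.84, 249×0.13 = 32.37, 249×0.08 = 19.92, 249×0.15 = 37.35, 249×0.08 = 19.92, 249×0.19 = 47.31, 249×0.12 = 29.88.
χ² = (30−22.41)²/22.41 + (14−39.84)²/39.84 + (27−32.37)²/32.37 + (32−19.92)²/19.92 + (20−37.35)²/37.35 + (9−19.92)²/19.92 + (65−47.31)²/47.31 + (52−29.88)²/29.88
   = 2.571 + 16.760 + 0.891 + 7.326 + 8.060 + 5.986 + 6.615 + 16.375
Sum = 64.58

64.58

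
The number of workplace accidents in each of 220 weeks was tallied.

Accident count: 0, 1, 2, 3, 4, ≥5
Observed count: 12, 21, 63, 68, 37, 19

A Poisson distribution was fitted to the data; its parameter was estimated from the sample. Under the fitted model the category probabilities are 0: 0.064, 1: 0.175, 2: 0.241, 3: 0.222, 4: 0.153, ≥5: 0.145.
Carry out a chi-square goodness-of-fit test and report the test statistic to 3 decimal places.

Expected counts E_i = n·p_i: 220×0.064 = 14.08, 220×0.175 = 38.5, 220×0.241 = 53.02, 220×0.222 = 48.84, 220×0.153 = 33.66, 220×0.145 = 31.9.
0: (12 − 14.08)²/14.08 = 4.3264/14.08 = 0.3073
1: (21 − 38.5)²/38.5 = 306.25/38.5 = 7.9545
2: (63 − 53.02)²/53.02 = 99.6004/53.02 = 1.8785
3: (68 − 48.84)²/48.84 = 367.1056/48.84 = 7.5165
4: (37 − 33.66)²/33.66 = 11.1556/33.66 = 0.3314
≥5: (19 − 31.9)²/31.9 = 166.41/31.9 = 5.2166
Sum = 23.205

23.205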